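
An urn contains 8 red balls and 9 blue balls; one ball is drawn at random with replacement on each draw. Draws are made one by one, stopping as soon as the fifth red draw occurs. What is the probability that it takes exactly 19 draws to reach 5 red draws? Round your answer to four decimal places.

Y = trial on which the fifth success occurs; negative binomial, r=5, p=0.470588.
P(Y=19) = C(18,4) · p^5 · (1−p)^14
= 3060 · 0.023078 · 0.00013587 = 0.009595

0.0096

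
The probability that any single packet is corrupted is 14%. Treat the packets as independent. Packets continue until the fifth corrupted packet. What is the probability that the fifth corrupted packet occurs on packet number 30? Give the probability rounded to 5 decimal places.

0.02943

Y = trial on which the fifth success occurs; negative binomial, r=5, p=0.14.
P(Y=30) = C(29,4) · p^5 · (1−p)^25
= 23751 · 5.3782e-05 · 0.023039 = 0.0294295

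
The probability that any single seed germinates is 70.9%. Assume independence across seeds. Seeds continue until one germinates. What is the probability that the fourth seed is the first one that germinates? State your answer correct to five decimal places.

Geometric (trials to first success), p = 0.709.
P(Y = 4) = (1−p)^3 · p = 0.024642 · 0.709 = 0.0174713

0.01747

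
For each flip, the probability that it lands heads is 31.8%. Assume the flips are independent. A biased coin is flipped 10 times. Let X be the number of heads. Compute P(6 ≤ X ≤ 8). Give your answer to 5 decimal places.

X ~ Binomial(10, 0.318); P(6 ≤ X ≤ 8) = Σ C(10,k) p^k (1−p)^(10−k) over k:
  k=6: C(10,6)·0.318^6·0.682^4 = 0.0469807
  k=7: C(10,7)·0.318^7·0.682^3 = 0.0125177
  k=8: C(10,8)·0.318^8·0.682^2 = 0.0021888
Total = 0.0616872

0.06169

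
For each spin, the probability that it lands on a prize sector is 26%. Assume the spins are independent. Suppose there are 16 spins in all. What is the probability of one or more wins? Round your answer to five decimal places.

0.99191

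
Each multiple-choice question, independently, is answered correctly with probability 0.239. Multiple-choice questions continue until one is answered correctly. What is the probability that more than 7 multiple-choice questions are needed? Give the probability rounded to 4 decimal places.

0.1478

Y = number of multiple-choice questions to the first success; geometric, p = 0.239.
P(Y > 7) = P(first 7 all fail) = (1−p)^7 = 0.147806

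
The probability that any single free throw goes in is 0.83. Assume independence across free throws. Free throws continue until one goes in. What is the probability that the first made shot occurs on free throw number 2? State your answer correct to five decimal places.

0.14110

Geometric (trials to first success), p = 0.83.
P(Y = 2) = (1−p)^1 · p = 0.17 · 0.83 = 0.1411000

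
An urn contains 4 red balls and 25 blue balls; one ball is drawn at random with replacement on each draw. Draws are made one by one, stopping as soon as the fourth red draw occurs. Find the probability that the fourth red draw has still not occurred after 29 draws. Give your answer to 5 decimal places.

0.41888

Needing more than 29 draws ⇔ fewer than 4 successes in the first 29. With X ~ Binomial(29, 0.137931), P(Y > 29) = P(X ≤ 3).
  k=0: C(29,0)·0.137931^0·0.862069^29 = 0.0135120
  k=1: C(29,1)·0.137931^1·0.862069^28 = 0.0626955
  k=2: C(29,2)·0.137931^2·0.862069^27 = 0.1404379
  k=3: C(29,3)·0.137931^3·0.862069^26 = 0.2022306
P(X ≤ 3) = 0.4188759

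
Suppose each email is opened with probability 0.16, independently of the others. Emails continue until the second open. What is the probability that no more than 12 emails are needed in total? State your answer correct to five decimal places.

Finishing within 12 emails ⇔ at least 2 successes in the first 12. With X ~ Binomial(12, 0.16), P(Y ≤ 12) = 1 − P(X ≤ 1).
  k=0: C(12,0)·0.16^0·0.84^12 = 0.1234103
  k=1: C(12,1)·0.16^1·0.84^11 = 0.2820807
1 − 0.4054910 = 0.5945090

0.59451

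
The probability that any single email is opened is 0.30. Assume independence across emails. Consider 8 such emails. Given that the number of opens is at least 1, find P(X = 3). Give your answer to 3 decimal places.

X ~ Binomial(8, 0.30). Want P(X=3 | X≥1) = P(X=3) / P(X≥1).
P(X=3) = C(8,3)·0.30^3·0.70^5 = 0.25412
P(X≥1) = 1 − 0.05765 = 0.94235
Ratio = 0.25412 / 0.94235 = 0.26967

0.270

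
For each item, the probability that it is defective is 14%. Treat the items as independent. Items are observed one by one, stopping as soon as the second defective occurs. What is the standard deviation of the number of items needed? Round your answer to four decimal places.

9.3678

Y = total items until the second success; negative binomial with r=2, p=0.14.
SD(Y) = √[r(1−p)/p²] = √(87.755102) = 9.367769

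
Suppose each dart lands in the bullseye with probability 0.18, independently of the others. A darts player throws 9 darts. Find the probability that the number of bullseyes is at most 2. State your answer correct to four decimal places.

X ~ Binomial(9, 0.18); P(X ≤ 2) = Σ C(9,k) p^k (1−p)^(9−k) over k:
  k=0: C(9,0)·0.18^0·0.82^9 = 0.167620
  k=1: C(9,1)·0.18^1·0.82^8 = 0.331151
  k=2: C(9,2)·0.18^2·0.82^7 = 0.290767
Total = 0.789537

0.7895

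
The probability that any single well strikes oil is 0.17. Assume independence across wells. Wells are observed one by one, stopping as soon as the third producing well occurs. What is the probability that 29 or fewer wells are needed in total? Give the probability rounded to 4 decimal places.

0.8921

Finishing within 29 wells ⇔ at least 3 successes in the first 29. With X ~ Binomial(29, 0.17), P(Y ≤ 29) = 1 − P(X ≤ 2).
  k=0: C(29,0)·0.17^0·0.83^29 = 0.004501
  k=1: C(29,1)·0.17^1·0.83^28 = 0.026732
  k=2: C(29,2)·0.17^2·0.83^27 = 0.076654
1 − 0.107886 = 0.892114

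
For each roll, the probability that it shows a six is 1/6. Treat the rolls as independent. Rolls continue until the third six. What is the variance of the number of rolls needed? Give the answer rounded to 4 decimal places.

90.0000

Y = total rolls until the third success; negative binomial with r=3, p=0.166667.
Var(Y) = r(1−p)/p² = 3·0.833333 / 0.166667² = 90.000000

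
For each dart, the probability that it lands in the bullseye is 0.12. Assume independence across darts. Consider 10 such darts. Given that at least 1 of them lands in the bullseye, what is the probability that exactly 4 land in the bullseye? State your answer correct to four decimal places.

X ~ Binomial(10, 0.12). Want P(X=4 | X≥1) = P(X=4) / P(X≥1).
P(X=4) = C(10,4)·0.12^4·0.88^6 = 0.020223
P(X≥1) = 1 − 0.278501 = 0.721499
Ratio = 0.020223 / 0.721499 = 0.028029

0.0280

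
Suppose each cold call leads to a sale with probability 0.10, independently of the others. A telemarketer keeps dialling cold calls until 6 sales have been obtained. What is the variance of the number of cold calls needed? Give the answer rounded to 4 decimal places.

Y = total cold calls until the sixth success; negative binomial with r=6, p=0.10.
Var(Y) = r(1−p)/p² = 6·0.90 / 0.10² = 540.000000

540.0000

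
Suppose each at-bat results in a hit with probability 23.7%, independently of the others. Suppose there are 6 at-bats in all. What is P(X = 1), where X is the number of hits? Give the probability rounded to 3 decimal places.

X ~ Binomial(n=6, p=0.237).
P(X=1) = C(6,1) · p^1 · (1−p)^5
= 6 · 0.237 · 0.2586 = 0.36772

0.368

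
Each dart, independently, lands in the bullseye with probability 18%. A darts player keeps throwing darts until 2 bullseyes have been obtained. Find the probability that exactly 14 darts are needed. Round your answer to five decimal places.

Y = trial on which the second success occurs; negative binomial, r=2, p=0.18.
P(Y=14) = C(13,1) · p^2 · (1−p)^12
= 13 · 0.0324 · 0.09242 = 0.0389273

0.03893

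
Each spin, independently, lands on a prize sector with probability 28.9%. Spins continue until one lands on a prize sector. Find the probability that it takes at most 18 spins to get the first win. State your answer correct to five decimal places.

0.99784

Y = number of spins to the first success; geometric, p = 0.289.
P(Y ≤ 18) = 1 − (1−p)^18 = 1 − 0.0021560 = 0.9978440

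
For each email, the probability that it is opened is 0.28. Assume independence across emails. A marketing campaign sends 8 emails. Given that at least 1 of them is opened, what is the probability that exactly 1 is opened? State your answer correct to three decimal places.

0.242

X ~ Binomial(8, 0.28). Want P(X=1 | X≥1) = P(X=1) / P(X≥1).
P(X=1) = C(8,1)·0.28^1·0.72^7 = 0.22469
P(X≥1) = 1 − 0.07222 = 0.92778
Ratio = 0.22469 / 0.92778 = 0.24218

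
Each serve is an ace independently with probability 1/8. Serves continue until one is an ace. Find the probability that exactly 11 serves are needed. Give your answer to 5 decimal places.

Geometric (trials to first success), p = 0.125.
P(Y = 11) = (1−p)^10 · p = 0.26308 · 0.125 = 0.0328844

0.03288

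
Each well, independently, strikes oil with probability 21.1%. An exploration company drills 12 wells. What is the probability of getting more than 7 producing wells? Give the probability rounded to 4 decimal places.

0.0009

X ~ Binomial(12, 0.211); P(X ≥ 8) = Σ C(12,k) p^k (1−p)^(12−k) over k:
  k=8: C(12,8)·0.211^8·0.789^4 = 0.000754
  k=9: C(12,9)·0.211^9·0.789^3 = 0.000090
  k=10: C(12,10)·0.211^10·0.789^2 = 0.000007
  k=11: C(12,11)·0.211^11·0.789^1 = 0.000000
  k=12: C(12,12)·0.211^12·0.789^0 = 0.000000
Total = 0.000851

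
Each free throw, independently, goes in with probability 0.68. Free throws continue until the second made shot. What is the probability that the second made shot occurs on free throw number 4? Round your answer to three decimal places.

Y = trial on which the second success occurs; negative binomial, r=2, p=0.68.
P(Y=4) = C(3,1) · p^2 · (1−p)^2
= 3 · 0.4624 · 0.1024 = 0.14205

0.142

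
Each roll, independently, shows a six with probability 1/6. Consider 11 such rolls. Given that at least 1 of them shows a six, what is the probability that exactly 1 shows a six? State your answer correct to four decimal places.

0.3421

X ~ Binomial(11, 0.166667). Want P(X=1 | X≥1) = P(X=1) / P(X≥1).
P(X=1) = C(11,1)·0.166667^1·0.833333^10 = 0.296094
P(X≥1) = 1 − 0.134588 = 0.865412
Ratio = 0.296094 / 0.865412 = 0.342142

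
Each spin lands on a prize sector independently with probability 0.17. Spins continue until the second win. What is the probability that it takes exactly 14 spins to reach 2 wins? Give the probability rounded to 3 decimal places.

Y = trial on which the second success occurs; negative binomial, r=2, p=0.17.
P(Y=14) = C(13,1) · p^2 · (1−p)^12
= 13 · 0.0289 · 0.10689 = 0.04016

0.040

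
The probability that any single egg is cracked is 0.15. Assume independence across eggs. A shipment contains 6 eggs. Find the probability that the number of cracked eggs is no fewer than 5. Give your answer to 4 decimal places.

0.0004

X ~ Binomial(6, 0.15); P(X ≥ 5) = Σ C(6,k) p^k (1−p)^(6−k) over k:
  k=5: C(6,5)·0.15^5·0.85^1 = 0.000387
  k=6: C(6,6)·0.15^6·0.85^0 = 0.000011
Total = 0.000399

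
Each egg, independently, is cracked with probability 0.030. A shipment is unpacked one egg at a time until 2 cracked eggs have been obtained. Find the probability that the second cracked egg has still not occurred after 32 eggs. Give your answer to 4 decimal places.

0.7507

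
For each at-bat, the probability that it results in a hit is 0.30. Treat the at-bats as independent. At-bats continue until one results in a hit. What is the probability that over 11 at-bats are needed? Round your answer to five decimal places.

0.01977

Y = number of at-bats to the first success; geometric, p = 0.30.
P(Y > 11) = P(first 11 all fail) = (1−p)^11 = 0.0197733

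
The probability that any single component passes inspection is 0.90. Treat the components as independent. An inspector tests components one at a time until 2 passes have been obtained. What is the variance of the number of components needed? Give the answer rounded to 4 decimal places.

0.2469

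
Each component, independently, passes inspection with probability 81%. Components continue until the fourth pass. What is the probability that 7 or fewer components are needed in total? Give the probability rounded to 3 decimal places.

0.972

Finishing within 7 components ⇔ at least 4 successes in the first 7. With X ~ Binomial(7, 0.81), P(Y ≤ 7) = 1 − P(X ≤ 3).
  k=0: C(7,0)·0.81^0·0.19^7 = 0.00001
  k=1: C(7,1)·0.81^1·0.19^6 = 0.00027
  k=2: C(7,2)·0.81^2·0.19^5 = 0.00341
  k=3: C(7,3)·0.81^3·0.19^4 = 0.02424
1 − 0.02793 = 0.97207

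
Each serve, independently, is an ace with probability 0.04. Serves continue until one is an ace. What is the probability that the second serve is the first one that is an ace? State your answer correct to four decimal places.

0.0384

Geometric (trials to first success), p = 0.04.
P(Y = 2) = (1−p)^1 · p = 0.96 · 0.04 = 0.038400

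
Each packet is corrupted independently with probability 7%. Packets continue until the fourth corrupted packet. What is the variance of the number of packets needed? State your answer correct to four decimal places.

759.1837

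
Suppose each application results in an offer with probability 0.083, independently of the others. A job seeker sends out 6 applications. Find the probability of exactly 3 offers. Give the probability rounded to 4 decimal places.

X ~ Binomial(n=6, p=0.083).
P(X=3) = C(6,3) · p^3 · (1−p)^3
= 20 · 0.00057179 · 0.7711 = 0.008818

0.0088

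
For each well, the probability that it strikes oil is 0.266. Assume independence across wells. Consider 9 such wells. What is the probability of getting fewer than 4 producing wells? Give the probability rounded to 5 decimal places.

X ~ Binomial(9, 0.266); P(X ≤ 3) = Σ C(9,k) p^k (1−p)^(9−k) over k:
  k=0: C(9,0)·0.266^0·0.734^9 = 0.0618393
  k=1: C(9,1)·0.266^1·0.734^8 = 0.2016938
  k=2: C(9,2)·0.266^2·0.734^7 = 0.2923736
  k=3: C(9,3)·0.266^3·0.734^6 = 0.2472297
Total = 0.8031364

0.80314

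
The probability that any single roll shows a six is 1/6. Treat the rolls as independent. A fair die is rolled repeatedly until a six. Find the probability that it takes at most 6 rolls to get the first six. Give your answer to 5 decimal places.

Y = number of rolls to the first success; geometric, p = 0.166667.
P(Y ≤ 6) = 1 − (1−p)^6 = 1 − 0.3348980 = 0.6651020

0.66510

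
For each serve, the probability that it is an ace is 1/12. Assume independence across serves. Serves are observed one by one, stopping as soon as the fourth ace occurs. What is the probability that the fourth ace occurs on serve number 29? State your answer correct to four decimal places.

0.0179

Y = trial on which the fourth success occurs; negative binomial, r=4, p=0.083333.
P(Y=29) = C(28,3) · p^4 · (1−p)^25
= 3276 · 4.8225e-05 · 0.11358 = 0.017943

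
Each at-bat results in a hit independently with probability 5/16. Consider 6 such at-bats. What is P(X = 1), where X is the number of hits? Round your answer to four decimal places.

X ~ Binomial(n=6, p=0.3125).
P(X=1) = C(6,1) · p^1 · (1−p)^5
= 6 · 0.3125 · 0.15359 = 0.287982

0.2880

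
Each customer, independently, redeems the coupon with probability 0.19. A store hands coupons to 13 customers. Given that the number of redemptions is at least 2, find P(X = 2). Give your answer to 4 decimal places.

X ~ Binomial(13, 0.19). Want P(X=2 | X≥2) = P(X=2) / P(X≥2).
P(X=2) = C(13,2)·0.19^2·0.81^11 = 0.277292
P(X≥2) = 1 − 0.064611 − 0.197023 = 0.738366
Ratio = 0.277292 / 0.738366 = 0.375548

0.3755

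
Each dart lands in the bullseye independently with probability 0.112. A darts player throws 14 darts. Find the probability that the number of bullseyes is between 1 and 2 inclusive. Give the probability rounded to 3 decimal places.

X ~ Binomial(14, 0.112); P(1 ≤ X ≤ 2) = Σ C(14,k) p^k (1−p)^(14−k) over k:
  k=1: C(14,1)·0.112^1·0.888^13 = 0.33475
  k=2: C(14,2)·0.112^2·0.888^12 = 0.27443
Total = 0.60918

0.609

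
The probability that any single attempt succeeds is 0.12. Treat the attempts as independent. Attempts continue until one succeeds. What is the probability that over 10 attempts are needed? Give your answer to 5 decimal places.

0.27850

Y = number of attempts to the first success; geometric, p = 0.12.
P(Y > 10) = P(first 10 all fail) = (1−p)^10 = 0.2785010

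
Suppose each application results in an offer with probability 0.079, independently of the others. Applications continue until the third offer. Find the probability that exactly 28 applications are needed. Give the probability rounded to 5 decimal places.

0.02211

Y = trial on which the third success occurs; negative binomial, r=3, p=0.079.
P(Y=28) = C(27,2) · p^3 · (1−p)^25
= 351 · 0.00049304 · 0.12779 = 0.0221146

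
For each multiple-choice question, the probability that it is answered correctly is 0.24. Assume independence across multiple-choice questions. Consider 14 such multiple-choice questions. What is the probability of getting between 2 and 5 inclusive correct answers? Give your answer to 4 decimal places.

X ~ Binomial(14, 0.24); P(2 ≤ X ≤ 5) = Σ C(14,k) p^k (1−p)^(14−k) over k:
  k=2: C(14,2)·0.24^2·0.76^12 = 0.194638
  k=3: C(14,3)·0.24^3·0.76^11 = 0.245858
  k=4: C(14,4)·0.24^4·0.76^10 = 0.213508
  k=5: C(14,5)·0.24^5·0.76^9 = 0.134847
Total = 0.788852

0.7889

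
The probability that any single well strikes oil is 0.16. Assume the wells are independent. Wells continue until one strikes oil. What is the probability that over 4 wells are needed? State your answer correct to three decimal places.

0.498

Y = number of wells to the first success; geometric, p = 0.16.
P(Y > 4) = P(first 4 all fail) = (1−p)^4 = 0.49787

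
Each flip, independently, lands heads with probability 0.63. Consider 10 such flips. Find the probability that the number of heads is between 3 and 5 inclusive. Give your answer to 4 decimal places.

0.2868

X ~ Binomial(10, 0.63); P(3 ≤ X ≤ 5) = Σ C(10,k) p^k (1−p)^(10−k) over k:
  k=3: C(10,3)·0.63^3·0.37^7 = 0.028485
  k=4: C(10,4)·0.63^4·0.37^6 = 0.084877
  k=5: C(10,5)·0.63^5·0.37^5 = 0.173425
Total = 0.286787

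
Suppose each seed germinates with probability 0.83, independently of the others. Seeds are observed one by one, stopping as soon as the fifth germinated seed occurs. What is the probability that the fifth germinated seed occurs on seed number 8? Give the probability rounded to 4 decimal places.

0.0677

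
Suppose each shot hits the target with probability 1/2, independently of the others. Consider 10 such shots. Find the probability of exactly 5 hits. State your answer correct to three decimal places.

X ~ Binomial(n=10, p=0.50).
P(X=5) = C(10,5) · p^5 · (1−p)^5
= 252 · 0.03125 · 0.03125 = 0.24609

0.246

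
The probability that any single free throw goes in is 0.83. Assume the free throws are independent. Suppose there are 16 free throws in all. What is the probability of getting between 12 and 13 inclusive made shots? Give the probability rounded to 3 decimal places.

0.407

X ~ Binomial(16, 0.83); P(12 ≤ X ≤ 13) = Σ C(16,k) p^k (1−p)^(16−k) over k:
  k=12: C(16,12)·0.83^12·0.17^4 = 0.16248
  k=13: C(16,13)·0.83^13·0.17^3 = 0.24409
Total = 0.40657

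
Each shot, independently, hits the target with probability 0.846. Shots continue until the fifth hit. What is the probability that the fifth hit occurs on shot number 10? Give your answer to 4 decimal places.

0.0047

Y = trial on which the fifth success occurs; negative binomial, r=5, p=0.846.
P(Y=10) = C(9,4) · p^5 · (1−p)^5
= 126 · 0.43336 · 8.6617e-05 = 0.004730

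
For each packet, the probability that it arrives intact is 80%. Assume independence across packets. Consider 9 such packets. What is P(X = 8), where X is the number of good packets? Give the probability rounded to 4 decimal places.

0.3020

X ~ Binomial(n=9, p=0.80).
P(X=8) = C(9,8) · p^8 · (1−p)^1
= 9 · 0.16777 · 0.2 = 0.301990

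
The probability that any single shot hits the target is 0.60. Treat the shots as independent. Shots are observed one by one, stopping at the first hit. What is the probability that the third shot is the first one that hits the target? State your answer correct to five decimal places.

0.09600

Geometric (trials to first success), p = 0.60.
P(Y = 3) = (1−p)^2 · p = 0.16 · 0.60 = 0.0960000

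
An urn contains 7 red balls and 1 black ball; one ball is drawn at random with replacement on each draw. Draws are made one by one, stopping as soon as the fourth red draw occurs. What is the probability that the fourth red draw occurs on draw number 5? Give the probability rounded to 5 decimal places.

Y = trial on which the fourth success occurs; negative binomial, r=4, p=0.875.
P(Y=5) = C(4,3) · p^4 · (1−p)^1
= 4 · 0.58618 · 0.125 = 0.2930908

0.29309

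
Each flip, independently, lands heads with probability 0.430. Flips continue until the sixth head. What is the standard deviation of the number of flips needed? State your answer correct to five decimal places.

4.30075

Y = total flips until the sixth success; negative binomial with r=6, p=0.43.
SD(Y) = √[r(1−p)/p²] = √(18.4964846) = 4.3007540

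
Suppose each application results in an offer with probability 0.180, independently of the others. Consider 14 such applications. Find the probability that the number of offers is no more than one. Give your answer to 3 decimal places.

X ~ Binomial(14, 0.18); P(X ≤ 1) = Σ C(14,k) p^k (1−p)^(14−k) over k:
  k=0: C(14,0)·0.18^0·0.82^14 = 0.06214
  k=1: C(14,1)·0.18^1·0.82^13 = 0.19098
Total = 0.25312

0.253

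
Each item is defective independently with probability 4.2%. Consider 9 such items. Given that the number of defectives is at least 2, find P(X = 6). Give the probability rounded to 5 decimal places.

0.00001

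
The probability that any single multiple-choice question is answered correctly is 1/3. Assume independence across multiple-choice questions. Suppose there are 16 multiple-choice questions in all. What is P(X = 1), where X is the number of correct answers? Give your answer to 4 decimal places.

X ~ Binomial(n=16, p=0.333333).
P(X=1) = C(16,1) · p^1 · (1−p)^15
= 16 · 0.33333 · 0.0022837 = 0.012180

0.0122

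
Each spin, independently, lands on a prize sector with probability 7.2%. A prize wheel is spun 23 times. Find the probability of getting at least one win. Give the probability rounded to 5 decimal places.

P(at least one) = 1 − P(none) = 1 − (1 − 0.072)^23
= 1 − 0.1793096 = 0.8206904

0.82069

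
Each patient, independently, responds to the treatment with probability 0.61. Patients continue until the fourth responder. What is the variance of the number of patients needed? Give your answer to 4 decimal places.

Y = total patients until the fourth success; negative binomial with r=4, p=0.61.
Var(Y) = r(1−p)/p² = 4·0.39 / 0.61² = 4.192421

4.1924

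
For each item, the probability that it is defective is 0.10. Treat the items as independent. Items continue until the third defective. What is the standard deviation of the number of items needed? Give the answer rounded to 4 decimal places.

Y = total items until the third success; negative binomial with r=3, p=0.10.
SD(Y) = √[r(1−p)/p²] = √(270.000000) = 16.431677

16.4317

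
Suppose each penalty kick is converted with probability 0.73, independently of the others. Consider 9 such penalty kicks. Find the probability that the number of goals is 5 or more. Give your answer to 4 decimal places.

0.9338

X ~ Binomial(9, 0.73); P(X ≥ 5) = Σ C(9,k) p^k (1−p)^(9−k) over k:
  k=5: C(9,5)·0.73^5·0.27^4 = 0.138816
  k=6: C(9,6)·0.73^6·0.27^3 = 0.250212
  k=7: C(9,7)·0.73^7·0.27^2 = 0.289928
  k=8: C(9,8)·0.73^8·0.27^1 = 0.195970
  k=9: C(9,9)·0.73^9·0.27^0 = 0.058872
Total = 0.933797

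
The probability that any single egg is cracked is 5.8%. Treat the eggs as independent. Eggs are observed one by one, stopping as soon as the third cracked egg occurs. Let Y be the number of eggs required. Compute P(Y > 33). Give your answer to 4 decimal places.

0.7007

Needing more than 33 eggs ⇔ fewer than 3 successes in the first 33. With X ~ Binomial(33, 0.058), P(Y > 33) = P(X ≤ 2).
  k=0: C(33,0)·0.058^0·0.942^33 = 0.139213
  k=1: C(33,1)·0.058^1·0.942^32 = 0.282860
  k=2: C(33,2)·0.058^2·0.942^31 = 0.278656
P(X ≤ 2) = 0.700728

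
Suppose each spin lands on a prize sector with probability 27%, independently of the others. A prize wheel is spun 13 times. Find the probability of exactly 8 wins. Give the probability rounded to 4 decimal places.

X ~ Binomial(n=13, p=0.27).
P(X=8) = C(13,8) · p^8 · (1−p)^5
= 1287 · 2.8243e-05 · 0.20731 = 0.007535

0.0075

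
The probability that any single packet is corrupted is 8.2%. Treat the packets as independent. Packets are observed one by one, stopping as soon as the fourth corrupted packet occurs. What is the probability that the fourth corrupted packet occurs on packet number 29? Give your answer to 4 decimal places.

0.0174

Y = trial on which the fourth success occurs; negative binomial, r=4, p=0.082.
P(Y=29) = C(28,3) · p^4 · (1−p)^25
= 3276 · 4.5212e-05 · 0.11778 = 0.017445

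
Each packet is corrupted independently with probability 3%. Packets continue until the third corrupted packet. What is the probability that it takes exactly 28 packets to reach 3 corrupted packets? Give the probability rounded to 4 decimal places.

0.0044

Y = trial on which the third success occurs; negative binomial, r=3, p=0.03.
P(Y=28) = C(27,2) · p^3 · (1−p)^25
= 351 · 2.7e-05 · 0.46697 = 0.004426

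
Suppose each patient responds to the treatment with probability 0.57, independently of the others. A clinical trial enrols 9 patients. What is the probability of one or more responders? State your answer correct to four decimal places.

0.9995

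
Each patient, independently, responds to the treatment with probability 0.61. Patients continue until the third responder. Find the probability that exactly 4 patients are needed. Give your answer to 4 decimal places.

0.2656

Y = trial on which the third success occurs; negative binomial, r=3, p=0.61.
P(Y=4) = C(3,2) · p^3 · (1−p)^1
= 3 · 0.22698 · 0.39 = 0.265568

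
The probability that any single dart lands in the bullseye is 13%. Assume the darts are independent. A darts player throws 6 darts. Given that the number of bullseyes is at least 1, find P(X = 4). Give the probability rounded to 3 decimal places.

0.006

X ~ Binomial(6, 0.13). Want P(X=4 | X≥1) = P(X=4) / P(X≥1).
P(X=4) = C(6,4)·0.13^4·0.87^2 = 0.00324
P(X≥1) = 1 − 0.43363 = 0.56637
Ratio = 0.00324 / 0.56637 = 0.00573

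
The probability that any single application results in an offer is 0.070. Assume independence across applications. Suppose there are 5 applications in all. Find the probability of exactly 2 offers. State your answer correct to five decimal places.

0.03941

X ~ Binomial(n=5, p=0.07).
P(X=2) = C(5,2) · p^2 · (1−p)^3
= 10 · 0.0049 · 0.80436 = 0.0394135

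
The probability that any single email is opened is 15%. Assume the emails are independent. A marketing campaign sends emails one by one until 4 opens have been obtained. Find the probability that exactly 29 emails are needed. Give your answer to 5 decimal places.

0.02852

Y = trial on which the fourth success occurs; negative binomial, r=4, p=0.15.
P(Y=29) = C(28,3) · p^4 · (1−p)^25
= 3276 · 0.00050625 · 0.017198 = 0.0285221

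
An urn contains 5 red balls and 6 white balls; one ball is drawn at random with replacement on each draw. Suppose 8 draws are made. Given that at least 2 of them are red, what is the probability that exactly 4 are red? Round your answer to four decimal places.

0.2814

X ~ Binomial(8, 0.454545). Want P(X=4 | X≥2) = P(X=4) / P(X≥2).
P(X=4) = C(8,4)·0.454545^4·0.545455^4 = 0.264510
P(X≥2) = 1 − 0.007836 − 0.052237 = 0.939928
Ratio = 0.264510 / 0.939928 = 0.281415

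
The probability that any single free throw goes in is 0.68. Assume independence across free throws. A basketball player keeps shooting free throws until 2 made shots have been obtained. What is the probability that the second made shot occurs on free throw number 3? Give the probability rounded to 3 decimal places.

0.296

Y = trial on which the second success occurs; negative binomial, r=2, p=0.68.
P(Y=3) = C(2,1) · p^2 · (1−p)^1
= 2 · 0.4624 · 0.32 = 0.29594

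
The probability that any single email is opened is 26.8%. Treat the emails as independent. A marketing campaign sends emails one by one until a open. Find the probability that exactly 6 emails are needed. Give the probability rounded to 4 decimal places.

Geometric (trials to first success), p = 0.268.
P(Y = 6) = (1−p)^5 · p = 0.21016 · 0.268 = 0.056324

0.0563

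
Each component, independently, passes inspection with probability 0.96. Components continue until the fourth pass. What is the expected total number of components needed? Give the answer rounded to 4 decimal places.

4.1667

Y = total components until the fourth success; negative binomial with r=4, p=0.96.
E[Y] = r / p = 4 / 0.96 = 4.166667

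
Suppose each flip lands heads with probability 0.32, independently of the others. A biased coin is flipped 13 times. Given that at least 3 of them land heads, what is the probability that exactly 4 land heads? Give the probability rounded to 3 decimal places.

X ~ Binomial(13, 0.32). Want P(X=4 | X≥3) = P(X=4) / P(X≥3).
P(X=4) = C(13,4)·0.32^4·0.68^9 = 0.23307
P(X≥3) = 1 − 0.00665 − 0.04066 − 0.11481 = 0.83788
Ratio = 0.23307 / 0.83788 = 0.27817

0.278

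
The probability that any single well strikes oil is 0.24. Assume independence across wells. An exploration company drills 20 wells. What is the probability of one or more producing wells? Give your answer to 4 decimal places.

P(at least one) = 1 − P(none) = 1 − (1 − 0.24)^20
= 1 − 0.004133 = 0.995867

0.9959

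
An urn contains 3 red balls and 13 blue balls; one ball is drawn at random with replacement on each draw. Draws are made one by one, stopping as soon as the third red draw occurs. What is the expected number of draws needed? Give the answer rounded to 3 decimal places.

16.000

Y = total draws until the third success; negative binomial with r=3, p=0.1875.
E[Y] = r / p = 3 / 0.1875 = 16.00000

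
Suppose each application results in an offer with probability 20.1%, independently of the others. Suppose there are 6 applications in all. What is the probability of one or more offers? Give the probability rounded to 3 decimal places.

P(at least one) = 1 − P(none) = 1 − (1 − 0.201)^6
= 1 − 0.26018 = 0.73982

0.740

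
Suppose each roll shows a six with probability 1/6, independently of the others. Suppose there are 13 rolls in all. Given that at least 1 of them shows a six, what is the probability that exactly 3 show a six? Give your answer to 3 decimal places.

X ~ Binomial(13, 0.166667). Want P(X=3 | X≥1) = P(X=3) / P(X≥1).
P(X=3) = C(13,3)·0.166667^3·0.833333^10 = 0.21385
P(X≥1) = 1 − 0.09346 = 0.90654
Ratio = 0.21385 / 0.90654 = 0.23589

0.236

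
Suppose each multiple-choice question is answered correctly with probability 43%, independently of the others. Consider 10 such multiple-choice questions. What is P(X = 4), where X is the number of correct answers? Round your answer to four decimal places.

0.2462

X ~ Binomial(n=10, p=0.43).
P(X=4) = C(10,4) · p^4 · (1−p)^6
= 210 · 0.034188 · 0.034296 = 0.246231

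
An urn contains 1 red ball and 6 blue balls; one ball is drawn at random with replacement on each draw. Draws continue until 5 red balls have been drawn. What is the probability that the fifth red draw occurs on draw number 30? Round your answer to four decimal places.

0.0300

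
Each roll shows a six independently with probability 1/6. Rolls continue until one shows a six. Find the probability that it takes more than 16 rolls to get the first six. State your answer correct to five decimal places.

0.05409

Y = number of rolls to the first success; geometric, p = 0.166667.
P(Y > 16) = P(first 16 all fail) = (1−p)^16 = 0.0540879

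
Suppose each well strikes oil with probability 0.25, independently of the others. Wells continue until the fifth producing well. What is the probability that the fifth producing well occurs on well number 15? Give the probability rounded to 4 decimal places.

0.0550

Y = trial on which the fifth success occurs; negative binomial, r=5, p=0.25.
P(Y=15) = C(14,4) · p^5 · (1−p)^10
= 1001 · 0.00097656 · 0.056314 = 0.055049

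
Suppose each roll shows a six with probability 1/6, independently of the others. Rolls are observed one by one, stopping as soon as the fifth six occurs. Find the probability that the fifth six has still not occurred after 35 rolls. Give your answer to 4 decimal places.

0.2843

Needing more than 35 rolls ⇔ fewer than 5 successes in the first 35. With X ~ Binomial(35, 0.166667), P(Y > 35) = P(X ≤ 4).
  k=0: C(35,0)·0.166667^0·0.833333^35 = 0.001693
  k=1: C(35,1)·0.166667^1·0.833333^34 = 0.011851
  k=2: C(35,2)·0.166667^2·0.833333^33 = 0.040293
  k=3: C(35,3)·0.166667^3·0.833333^32 = 0.088645
  k=4: C(35,4)·0.166667^4·0.833333^31 = 0.141833
P(X ≤ 4) = 0.284315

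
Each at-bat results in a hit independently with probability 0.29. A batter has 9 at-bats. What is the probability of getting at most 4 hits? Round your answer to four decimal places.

0.9130

X ~ Binomial(9, 0.29); P(X ≤ 4) = Σ C(9,k) p^k (1−p)^(9−k) over k:
  k=0: C(9,0)·0.29^0·0.71^9 = 0.045849
  k=1: C(9,1)·0.29^1·0.71^8 = 0.168542
  k=2: C(9,2)·0.29^2·0.71^7 = 0.275364
  k=3: C(9,3)·0.29^3·0.71^6 = 0.262436
  k=4: C(9,4)·0.29^4·0.71^5 = 0.160788
Total = 0.912978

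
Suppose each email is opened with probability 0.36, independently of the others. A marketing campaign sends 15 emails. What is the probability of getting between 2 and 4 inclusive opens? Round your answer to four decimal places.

X ~ Binomial(15, 0.36); P(2 ≤ X ≤ 4) = Σ C(15,k) p^k (1−p)^(15−k) over k:
  k=2: C(15,2)·0.36^2·0.64^13 = 0.041128
  k=3: C(15,3)·0.36^3·0.64^12 = 0.100249
  k=4: C(15,4)·0.36^4·0.64^11 = 0.169170
Total = 0.310546

0.3105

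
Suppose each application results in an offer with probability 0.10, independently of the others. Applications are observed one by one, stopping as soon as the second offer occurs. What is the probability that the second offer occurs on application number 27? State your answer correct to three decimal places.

0.019

Y = trial on which the second success occurs; negative binomial, r=2, p=0.10.
P(Y=27) = C(26,1) · p^2 · (1−p)^25
= 26 · 0.01 · 0.07179 = 0.01867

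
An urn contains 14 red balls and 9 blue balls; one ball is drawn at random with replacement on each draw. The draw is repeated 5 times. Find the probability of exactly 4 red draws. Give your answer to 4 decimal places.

X ~ Binomial(n=5, p=0.608696).
P(X=4) = C(5,4) · p^4 · (1−p)^1
= 5 · 0.13728 · 0.3913 = 0.268587

0.2686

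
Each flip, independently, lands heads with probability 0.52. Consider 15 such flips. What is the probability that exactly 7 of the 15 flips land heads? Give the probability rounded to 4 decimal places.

X ~ Binomial(n=15, p=0.52).
P(X=7) = C(15,7) · p^7 · (1−p)^8
= 6435 · 0.010281 · 0.0028179 = 0.186424

0.1864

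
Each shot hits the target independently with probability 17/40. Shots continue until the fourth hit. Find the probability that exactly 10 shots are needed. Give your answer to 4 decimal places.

0.0990

Y = trial on which the fourth success occurs; negative binomial, r=4, p=0.425.
P(Y=10) = C(9,3) · p^4 · (1−p)^6
= 84 · 0.032625 · 0.036142 = 0.099047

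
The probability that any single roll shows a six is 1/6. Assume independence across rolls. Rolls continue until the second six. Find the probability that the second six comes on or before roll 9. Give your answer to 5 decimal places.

0.45734

Finishing within 9 rolls ⇔ at least 2 successes in the first 9. With X ~ Binomial(9, 0.166667), P(Y ≤ 9) = 1 − P(X ≤ 1).
  k=0: C(9,0)·0.166667^0·0.833333^9 = 0.1938067
  k=1: C(9,1)·0.166667^1·0.833333^8 = 0.3488521
1 − 0.5426588 = 0.4573412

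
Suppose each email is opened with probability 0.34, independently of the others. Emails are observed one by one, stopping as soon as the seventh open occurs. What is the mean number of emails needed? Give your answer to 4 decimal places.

20.5882

Y = total emails until the seventh success; negative binomial with r=7, p=0.34.
E[Y] = r / p = 7 / 0.34 = 20.588235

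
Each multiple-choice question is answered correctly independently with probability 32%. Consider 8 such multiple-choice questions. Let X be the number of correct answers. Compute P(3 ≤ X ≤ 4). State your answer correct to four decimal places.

X ~ Binomial(8, 0.32); P(3 ≤ X ≤ 4) = Σ C(8,k) p^k (1−p)^(8−k) over k:
  k=3: C(8,3)·0.32^3·0.68^5 = 0.266798
  k=4: C(8,4)·0.32^4·0.68^4 = 0.156940
Total = 0.423738

0.4237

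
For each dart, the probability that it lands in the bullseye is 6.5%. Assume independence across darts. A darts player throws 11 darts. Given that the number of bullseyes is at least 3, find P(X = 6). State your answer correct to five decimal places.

X ~ Binomial(11, 0.065). Want P(X=6 | X≥3) = P(X=6) / P(X≥3).
P(X=6) = C(11,6)·0.065^6·0.935^5 = 0.0000249
P(X≥3) = 1 − 0.4774498 − 0.3651087 − 0.1269094 = 0.0305321
Ratio = 0.0000249 / 0.0305321 = 0.0008155

0.00082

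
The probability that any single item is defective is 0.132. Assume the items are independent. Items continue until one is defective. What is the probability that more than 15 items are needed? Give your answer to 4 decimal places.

Y = number of items to the first success; geometric, p = 0.132.
P(Y > 15) = P(first 15 all fail) = (1−p)^15 = 0.119618

0.1196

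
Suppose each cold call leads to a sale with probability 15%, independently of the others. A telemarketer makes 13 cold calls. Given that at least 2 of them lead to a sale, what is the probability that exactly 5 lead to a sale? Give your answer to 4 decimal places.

X ~ Binomial(13, 0.15). Want P(X=5 | X≥2) = P(X=5) / P(X≥2).
P(X=5) = C(13,5)·0.15^5·0.85^8 = 0.026631
P(X≥2) = 1 − 0.120905 − 0.277371 = 0.601723
Ratio = 0.026631 / 0.601723 = 0.044258

0.0443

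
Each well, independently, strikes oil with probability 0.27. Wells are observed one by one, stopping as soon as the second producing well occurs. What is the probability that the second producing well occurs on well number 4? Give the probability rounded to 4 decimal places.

0.1165

Y = trial on which the second success occurs; negative binomial, r=2, p=0.27.
P(Y=4) = C(3,1) · p^2 · (1−p)^2
= 3 · 0.0729 · 0.5329 = 0.116545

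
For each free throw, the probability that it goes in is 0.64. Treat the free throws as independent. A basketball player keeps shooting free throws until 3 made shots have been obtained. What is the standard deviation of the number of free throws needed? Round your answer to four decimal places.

Y = total free throws until the third success; negative binomial with r=3, p=0.64.
SD(Y) = √[r(1−p)/p²] = √(2.636719) = 1.623798

1.6238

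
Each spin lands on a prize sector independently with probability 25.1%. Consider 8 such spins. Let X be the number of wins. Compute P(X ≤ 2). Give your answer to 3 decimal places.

0.676

X ~ Binomial(8, 0.251); P(X ≤ 2) = Σ C(8,k) p^k (1−p)^(8−k) over k:
  k=0: C(8,0)·0.251^0·0.749^8 = 0.09905
  k=1: C(8,1)·0.251^1·0.749^7 = 0.26554
  k=2: C(8,2)·0.251^2·0.749^6 = 0.31146
Total = 0.67605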